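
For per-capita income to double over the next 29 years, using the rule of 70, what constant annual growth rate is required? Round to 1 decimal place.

roughly 2.4%

70 / 29 ≈ 2.41, so about 2.4% a year.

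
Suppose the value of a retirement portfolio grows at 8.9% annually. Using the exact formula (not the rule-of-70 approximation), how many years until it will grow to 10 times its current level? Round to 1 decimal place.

27.0 years

t = ln(10) / ln(1 + 0.089) = 2.3026 / 0.085260 ≈ 27.01.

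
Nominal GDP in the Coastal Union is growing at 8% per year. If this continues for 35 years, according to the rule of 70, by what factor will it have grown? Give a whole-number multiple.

At 8% one doubling takes ≈ 8.75 years; 35 years is 4 of them, so ×16.

roughly 16 times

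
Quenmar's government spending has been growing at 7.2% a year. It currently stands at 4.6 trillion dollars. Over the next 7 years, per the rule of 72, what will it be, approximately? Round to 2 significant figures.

approximately 7.5 trillion dollars

It doubles every 72/7.2 ≈ 10.00 years, so 7 years is 0.70 doublings.
2^0.70 ≈ 1.62; 4.6 × 1.62 ≈ 7.5 trillion dollars.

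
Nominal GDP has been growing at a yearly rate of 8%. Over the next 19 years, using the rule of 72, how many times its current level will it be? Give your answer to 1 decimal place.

Doubling time ≈ 72/8 = 9.00 years.
19 years / 9.00 ≈ 2.11 doublings → factor 2^2.11 ≈ 4.3.

roughly 4.3 times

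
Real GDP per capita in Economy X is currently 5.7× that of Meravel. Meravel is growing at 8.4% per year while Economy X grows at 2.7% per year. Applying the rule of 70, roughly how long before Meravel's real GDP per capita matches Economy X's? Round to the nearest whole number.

Meravel gains on Economy X at 8.4% − 2.7% = 5.7 points a year.
At that relative rate the gap halves every 70/5.7 ≈ 12.28 years.
A 5.7× gap takes log₂(5.7) ≈ 2.51 halvings to close: 2.51 × 12.28 ≈ 31 years.

approximately 31 years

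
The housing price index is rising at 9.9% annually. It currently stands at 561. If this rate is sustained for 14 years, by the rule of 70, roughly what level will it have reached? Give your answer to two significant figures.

It doubles every 70/9.9 ≈ 7.07 years, so 14 years is 1.98 doublings.
2^1.98 ≈ 3.94; 561 × 3.94 ≈ 2200.

roughly 2200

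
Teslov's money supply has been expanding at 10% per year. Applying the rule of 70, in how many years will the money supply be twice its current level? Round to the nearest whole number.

roughly 7 years

Doubling time ≈ 70 / 10 = 7.00 years.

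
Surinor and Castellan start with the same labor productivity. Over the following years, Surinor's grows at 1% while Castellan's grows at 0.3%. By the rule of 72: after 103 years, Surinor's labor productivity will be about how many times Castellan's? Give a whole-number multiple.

about 2 times

Rate gap = 1% − 0.3% = 0.7 points.
The ratio doubles every 72/0.7 ≈ 102.86 years.
103/102.86 ≈ 1.00 doublings → ratio ≈ 2^1.00 ≈ 2.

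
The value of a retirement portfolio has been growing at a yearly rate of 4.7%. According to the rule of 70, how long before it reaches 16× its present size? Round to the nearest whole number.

Doubling time ≈ 70/4.7 = 14.89 years.
16× is 4 doublings, so 4 × 14.89 ≈ 60 years.

60 years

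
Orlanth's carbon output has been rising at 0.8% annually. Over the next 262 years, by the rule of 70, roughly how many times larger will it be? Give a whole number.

around 8 times

Doubling time ≈ 70/0.8 = 87.50 years.
262/87.50 ≈ 3 doublings, so about 2^3 = 8×.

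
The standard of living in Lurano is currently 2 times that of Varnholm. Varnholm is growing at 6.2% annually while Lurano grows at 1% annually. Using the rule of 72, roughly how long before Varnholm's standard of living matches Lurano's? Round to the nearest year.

14 years

The growth-rate gap is 6.2% − 1% = 5.2 percentage points.
So the ratio between them halves every 72/5.2 ≈ 13.85 years.
A 2 times gap closes after 1 halving: 1 × 13.85 ≈ 14 years.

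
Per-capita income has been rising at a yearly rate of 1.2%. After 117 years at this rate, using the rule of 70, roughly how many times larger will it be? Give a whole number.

approximately 4 times

70/1.2 ≈ 58.33 years per doubling.
117 years fits 2 doublings: 2^2 = 4.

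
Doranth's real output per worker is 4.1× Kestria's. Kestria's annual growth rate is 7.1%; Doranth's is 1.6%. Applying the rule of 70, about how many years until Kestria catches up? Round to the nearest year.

26 years

Kestria gains on Doranth at 7.1% − 1.6% = 5.5 points a year.
At that relative rate the gap halves every 70/5.5 ≈ 12.73 years.
A 4.1× gap takes log₂(4.1) ≈ 2.04 halvings to close: 2.04 × 12.73 ≈ 26 years.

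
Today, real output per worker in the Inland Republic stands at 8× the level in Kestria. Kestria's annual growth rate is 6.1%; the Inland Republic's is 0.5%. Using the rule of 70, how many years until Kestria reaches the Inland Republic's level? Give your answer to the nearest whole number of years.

38 years

The growth-rate gap is 6.1% − 0.5% = 5.6 percentage points.
So the ratio between them halves every 70/5.6 ≈ 12.50 years.
An 8× gap closes after 3 halvings: 3 × 12.50 ≈ 38 years.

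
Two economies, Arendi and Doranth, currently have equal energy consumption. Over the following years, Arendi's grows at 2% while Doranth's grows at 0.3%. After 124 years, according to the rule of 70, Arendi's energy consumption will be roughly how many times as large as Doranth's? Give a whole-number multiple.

Rate gap = 2% − 0.3% = 1.7 points.
The ratio doubles every 70/1.7 ≈ 41.18 years.
124/41.18 ≈ 3.01 doublings → ratio ≈ 2^3.01 ≈ 8.

8 times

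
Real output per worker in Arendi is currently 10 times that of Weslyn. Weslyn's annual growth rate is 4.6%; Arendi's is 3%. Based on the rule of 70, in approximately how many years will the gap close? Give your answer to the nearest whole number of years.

about 145 years

The growth-rate gap is 4.6% − 3% = 1.6 percentage points.
So the ratio between them halves every 70/1.6 ≈ 43.75 years.
A 10 times gap takes log₂(10) ≈ 3.32 halvings to close: 3.32 × 43.75 ≈ 145 years.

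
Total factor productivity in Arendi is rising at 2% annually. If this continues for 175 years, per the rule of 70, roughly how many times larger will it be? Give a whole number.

approximately 32 times

At 2% one doubling takes ≈ 35.00 years; 175 years is 5 of them, so ×32.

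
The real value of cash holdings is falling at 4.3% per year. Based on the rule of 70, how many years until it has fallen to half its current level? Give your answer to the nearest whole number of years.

The rule works in reverse for decay: 70/4.3 ≈ 16.28 years to halve.

≈ 16 years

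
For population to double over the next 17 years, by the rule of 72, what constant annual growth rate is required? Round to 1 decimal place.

about 4.2%

72 / 17 ≈ 4.24, so about 4.2% annually.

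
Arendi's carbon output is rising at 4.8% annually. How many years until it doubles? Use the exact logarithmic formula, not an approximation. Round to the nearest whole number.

15 years

t = ln(2) / ln(1 + 0.048) = 0.6931 / 0.046884 ≈ 14.78.
≈ 15 years.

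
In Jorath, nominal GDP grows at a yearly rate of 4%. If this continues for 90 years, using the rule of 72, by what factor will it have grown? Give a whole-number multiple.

Doubling time ≈ 72/4 = 18.00 years.
90/18.00 ≈ 5 doublings, so about 2^5 = 32×.

32 times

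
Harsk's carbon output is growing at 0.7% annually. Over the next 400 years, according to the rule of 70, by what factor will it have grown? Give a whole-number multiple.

Doubling time ≈ 70/0.7 = 100.00 years.
400/100.00 ≈ 4 doublings, so about 2^4 = 16×.

≈ 16 times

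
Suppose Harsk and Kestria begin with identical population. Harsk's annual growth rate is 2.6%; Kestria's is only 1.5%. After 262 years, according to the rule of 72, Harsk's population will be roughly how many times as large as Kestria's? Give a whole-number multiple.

roughly 16 times

Harsk pulls ahead at 1.1 pp per year, so the ratio doubles every 72/1.1 ≈ 65.45 years.
In 262 years that's 4.00 doublings: 2^4.00 ≈ 16.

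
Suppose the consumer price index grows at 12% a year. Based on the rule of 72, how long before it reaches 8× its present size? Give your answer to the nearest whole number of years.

At 12% it doubles every 72/12 ≈ 6.00 years.
Getting to 8× needs 3 doublings: 3 × 6.00 ≈ 18 years.

around 18 years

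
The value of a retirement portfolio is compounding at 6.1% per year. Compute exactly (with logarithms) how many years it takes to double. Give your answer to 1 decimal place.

t = ln(2) / ln(1 + 0.061) = 0.6931 / 0.059212 ≈ 11.71.

11.7 years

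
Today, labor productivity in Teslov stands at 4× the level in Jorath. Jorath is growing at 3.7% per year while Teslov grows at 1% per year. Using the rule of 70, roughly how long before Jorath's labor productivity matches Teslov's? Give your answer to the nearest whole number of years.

The growth-rate gap is 3.7% − 1% = 2.7 percentage points.
So the ratio between them halves every 70/2.7 ≈ 25.93 years.
A 4× gap closes after 2 halvings: 2 × 25.93 ≈ 52 years.

approximately 52 years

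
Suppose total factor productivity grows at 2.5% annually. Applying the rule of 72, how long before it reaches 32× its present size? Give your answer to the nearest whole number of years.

Doubling time ≈ 72/2.5 = 28.80 years.
32× is 5 doublings, so 5 × 28.80 ≈ 144 years.

roughly 144 years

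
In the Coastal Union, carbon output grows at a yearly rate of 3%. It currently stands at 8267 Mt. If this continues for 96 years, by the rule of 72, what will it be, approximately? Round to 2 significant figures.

Doubling time ≈ 72/3 = 24.00 years.
96 years is 96/24.00 ≈ 4.00 doublings, a factor of 2^4.00 ≈ 16.00.
8267 × 16.00 ≈ 130000 Mt.

about 130000 Mt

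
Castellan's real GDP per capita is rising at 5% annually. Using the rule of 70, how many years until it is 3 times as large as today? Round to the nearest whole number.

One doubling takes 70/5 = 14.00 years.
Reaching 3× takes log₂(3) ≈ 1.58 doublings.
1.58 × 14.00 ≈ 22 years.

roughly 22 years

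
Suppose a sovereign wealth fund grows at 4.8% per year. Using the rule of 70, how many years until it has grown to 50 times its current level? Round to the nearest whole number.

At 4.8% it doubles every 70/4.8 ≈ 14.58 years.
50× is log₂ 50 ≈ 5.64 doublings, so ≈ 5.64 × 14.58 = 82 years.

roughly 82 years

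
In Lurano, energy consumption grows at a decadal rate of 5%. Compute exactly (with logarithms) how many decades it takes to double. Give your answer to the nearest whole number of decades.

14 decades

t = ln(2) / ln(1 + 0.05) = 0.6931 / 0.048790 ≈ 14.21.
≈ 14 decades.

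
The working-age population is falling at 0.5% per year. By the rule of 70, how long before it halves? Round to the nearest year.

approximately 140 years

The rule works in reverse for decay: 70/0.5 ≈ 140.00 years to halve.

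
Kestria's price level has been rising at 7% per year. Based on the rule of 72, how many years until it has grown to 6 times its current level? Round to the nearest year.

Doubling time ≈ 72/7 = 10.29 years.
6× is log₂ 6 ≈ 2.58 doublings, so ≈ 2.58 × 10.29 = 27 years.

27 years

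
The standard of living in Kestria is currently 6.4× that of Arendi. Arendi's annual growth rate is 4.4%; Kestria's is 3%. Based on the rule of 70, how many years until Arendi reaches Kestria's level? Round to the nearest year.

roughly 134 years

The growth-rate gap is 4.4% − 3% = 1.4 percentage points.
So the ratio between them halves every 70/1.4 ≈ 50.00 years.
A 6.4× gap takes log₂(6.4) ≈ 2.68 halvings to close: 2.68 × 50.00 ≈ 134 years.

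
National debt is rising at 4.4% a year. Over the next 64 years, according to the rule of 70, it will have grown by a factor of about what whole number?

At 4.4% one doubling takes ≈ 15.91 years; 64 years is 4 of them, so ×16.

≈ 16 times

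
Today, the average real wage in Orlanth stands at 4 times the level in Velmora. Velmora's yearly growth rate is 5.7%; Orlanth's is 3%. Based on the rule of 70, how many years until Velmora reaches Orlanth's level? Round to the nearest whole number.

Velmora gains on Orlanth at 5.7% − 3% = 2.7 points a year.
At that relative rate the gap halves every 70/2.7 ≈ 25.93 years.
A 4 times gap closes after 2 halvings: 2 × 25.93 ≈ 52 years.

52 years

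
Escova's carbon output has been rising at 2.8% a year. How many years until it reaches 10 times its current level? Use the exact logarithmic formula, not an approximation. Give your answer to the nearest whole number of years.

t = ln(10) / ln(1 + 0.028) = 2.3026 / 0.027615 ≈ 83.38.
≈ 83 years.

83 years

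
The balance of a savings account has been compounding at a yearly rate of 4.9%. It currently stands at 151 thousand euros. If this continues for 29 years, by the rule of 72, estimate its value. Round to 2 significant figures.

about 590 thousand euros

Doubling time ≈ 72/4.9 = 14.69 years.
29 years is 29/14.69 ≈ 1.97 doublings, a factor of 2^1.97 ≈ 3.92.
151 × 3.92 ≈ 590 thousand euros.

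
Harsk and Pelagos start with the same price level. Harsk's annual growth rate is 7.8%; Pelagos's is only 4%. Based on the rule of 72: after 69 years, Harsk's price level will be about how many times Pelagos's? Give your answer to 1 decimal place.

Only the 3.8-point difference matters.
72/3.8 ≈ 18.95 years per doubling of the ratio; 69 years gives 3.64 doublings, so ≈ 12.5×.

12.5 times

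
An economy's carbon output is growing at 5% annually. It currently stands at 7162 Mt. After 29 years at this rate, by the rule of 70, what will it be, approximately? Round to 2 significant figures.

30000 Mt

It doubles every 70/5 ≈ 14.00 years, so 29 years is 2.07 doublings.
2^2.07 ≈ 4.20; 7162 × 4.20 ≈ 30000 Mt.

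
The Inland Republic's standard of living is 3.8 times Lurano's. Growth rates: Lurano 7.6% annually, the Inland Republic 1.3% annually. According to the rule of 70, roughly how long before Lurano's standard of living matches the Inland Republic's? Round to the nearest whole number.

roughly 21 years

What matters is the difference: 6.3 pp.
Rule of 70 on the gap: the ratio halves every 70/6.3 ≈ 11.11 years.
A 3.8 times gap takes log₂(3.8) ≈ 1.93 halvings to close: 1.93 × 11.11 ≈ 21 years.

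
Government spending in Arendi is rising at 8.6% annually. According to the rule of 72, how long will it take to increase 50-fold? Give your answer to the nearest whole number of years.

47 years

Doubling time ≈ 72/8.6 = 8.37 years.
50× is log₂ 50 ≈ 5.64 doublings, so ≈ 5.64 × 8.37 = 47 years.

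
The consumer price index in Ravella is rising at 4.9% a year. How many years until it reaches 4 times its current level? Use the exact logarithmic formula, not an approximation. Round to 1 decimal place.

t = ln(4) / ln(1 + 0.049) = 1.3863 / 0.047837 ≈ 28.98.

29.0 years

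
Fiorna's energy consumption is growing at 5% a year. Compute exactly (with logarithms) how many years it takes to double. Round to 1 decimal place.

14.2 years

t = ln(2) / ln(1 + 0.05) = 0.6931 / 0.048790 ≈ 14.21.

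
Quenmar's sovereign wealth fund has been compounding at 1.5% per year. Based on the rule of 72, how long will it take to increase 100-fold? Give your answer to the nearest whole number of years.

roughly 319 years

At 1.5% it doubles every 72/1.5 ≈ 48.00 years.
100× is log₂ 100 ≈ 6.64 doublings, so ≈ 6.64 × 48.00 = 319 years.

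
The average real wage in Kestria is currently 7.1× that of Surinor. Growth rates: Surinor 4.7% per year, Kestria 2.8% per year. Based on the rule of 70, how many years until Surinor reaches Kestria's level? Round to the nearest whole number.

about 104 years

The growth-rate gap is 4.7% − 2.8% = 1.9 percentage points.
So the ratio between them halves every 70/1.9 ≈ 36.84 years.
A 7.1× gap takes log₂(7.1) ≈ 2.83 halvings to close: 2.83 × 36.84 ≈ 104 years.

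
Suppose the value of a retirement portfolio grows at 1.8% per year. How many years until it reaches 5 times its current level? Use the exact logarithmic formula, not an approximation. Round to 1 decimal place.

90.2 years

t = ln(5) / ln(1 + 0.018) = 1.6094 / 0.017840 ≈ 90.21.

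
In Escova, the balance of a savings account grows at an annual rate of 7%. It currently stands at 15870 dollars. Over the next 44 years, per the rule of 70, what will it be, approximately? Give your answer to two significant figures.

approximately 340000 dollars

It doubles every 70/7 ≈ 10.00 years, so 44 years is 4.40 doublings.
2^4.40 ≈ 21.11; 15870 × 21.11 ≈ 340000 dollars.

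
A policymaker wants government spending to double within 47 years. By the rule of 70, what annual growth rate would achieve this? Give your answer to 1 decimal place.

70 / 47 ≈ 1.49, so about 1.5% annually.

roughly 1.5%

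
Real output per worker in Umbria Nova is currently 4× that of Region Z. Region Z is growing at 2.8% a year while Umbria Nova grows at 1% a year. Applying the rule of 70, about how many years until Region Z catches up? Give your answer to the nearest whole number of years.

Region Z gains on Umbria Nova at 2.8% − 1% = 1.8 points a year.
At that relative rate the gap halves every 70/1.8 ≈ 38.89 years.
A 4× gap closes after 2 halvings: 2 × 38.89 ≈ 78 years.

≈ 78 years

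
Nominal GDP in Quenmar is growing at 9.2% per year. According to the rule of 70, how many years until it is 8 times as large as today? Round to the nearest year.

around 23 years

One doubling takes 70/9.2 = 7.61 years.
8× is 3 doublings, so 3 × 7.61 ≈ 23 years.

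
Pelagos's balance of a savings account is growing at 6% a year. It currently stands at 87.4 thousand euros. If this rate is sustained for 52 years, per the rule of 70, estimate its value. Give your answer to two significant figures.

around 1900 thousand euros

Doubling time ≈ 70/6 = 11.67 years.
52 years is 52/11.67 ≈ 4.46 doublings, a factor of 2^4.46 ≈ 22.01.
87.4 × 22.01 ≈ 1900 thousand euros.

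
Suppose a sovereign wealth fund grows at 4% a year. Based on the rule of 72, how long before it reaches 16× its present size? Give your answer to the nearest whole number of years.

72 years

One doubling takes 72/4 = 18.00 years.
16× is 4 doublings, so 4 × 18.00 ≈ 72 years.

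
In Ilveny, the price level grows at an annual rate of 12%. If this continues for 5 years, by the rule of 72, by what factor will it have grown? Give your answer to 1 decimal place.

Doubling time ≈ 72/12 = 6.00 years.
5 years / 6.00 ≈ 0.83 doublings → factor 2^0.83 ≈ 1.8.

about 1.8 times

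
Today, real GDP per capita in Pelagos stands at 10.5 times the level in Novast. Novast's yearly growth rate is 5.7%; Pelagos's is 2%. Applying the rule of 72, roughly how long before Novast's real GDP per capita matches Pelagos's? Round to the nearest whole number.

approximately 66 years

What matters is the difference: 3.7 pp.
Rule of 72 on the gap: the ratio halves every 72/3.7 ≈ 19.46 years.
A 10.5 times gap takes log₂(10.5) ≈ 3.39 halvings to close: 3.39 × 19.46 ≈ 66 years.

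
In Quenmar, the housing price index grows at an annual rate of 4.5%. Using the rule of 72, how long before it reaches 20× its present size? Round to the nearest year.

Doubling time ≈ 72/4.5 = 16.00 years.
Reaching 20× takes log₂(20) ≈ 4.32 doublings.
4.32 × 16.00 ≈ 69 years.

roughly 69 years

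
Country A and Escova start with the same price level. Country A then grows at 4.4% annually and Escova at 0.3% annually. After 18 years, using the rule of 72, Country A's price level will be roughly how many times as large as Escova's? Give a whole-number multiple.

≈ 2 times

Country A pulls ahead at 4.1 pp per year, so the ratio doubles every 72/4.1 ≈ 17.56 years.
In 18 years that's 1.03 doublings: 2^1.03 ≈ 2.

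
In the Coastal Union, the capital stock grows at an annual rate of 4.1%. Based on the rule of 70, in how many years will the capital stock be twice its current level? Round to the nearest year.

roughly 17 years

70/4.1 ≈ 17.07, so it doubles roughly every 17 years.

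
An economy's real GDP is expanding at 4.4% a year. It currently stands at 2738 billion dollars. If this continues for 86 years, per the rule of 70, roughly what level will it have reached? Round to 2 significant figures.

It doubles every 70/4.4 ≈ 15.91 years, so 86 years is 5.41 doublings.
2^5.41 ≈ 42.52; 2738 × 42.52 ≈ 120000 billion dollars.

roughly 120000 billion dollars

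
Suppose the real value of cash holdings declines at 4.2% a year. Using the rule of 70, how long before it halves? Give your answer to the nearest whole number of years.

around 17 years

Falling at 4.2%, it halves about every 70/4.2 = 16.67 years.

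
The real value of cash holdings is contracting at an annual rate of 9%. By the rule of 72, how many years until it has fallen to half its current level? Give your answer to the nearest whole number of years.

roughly 8 years

Falling at 9%, it halves about every 72/9 = 8.00 years.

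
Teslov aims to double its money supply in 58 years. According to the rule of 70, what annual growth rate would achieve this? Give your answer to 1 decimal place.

≈ 1.2%

70 / 58 ≈ 1.21, so about 1.2% a year.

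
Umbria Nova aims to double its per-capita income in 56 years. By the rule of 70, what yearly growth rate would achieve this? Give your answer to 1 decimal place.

around 1.3% per year

70 / 56 ≈ 1.25, so about 1.3% per year.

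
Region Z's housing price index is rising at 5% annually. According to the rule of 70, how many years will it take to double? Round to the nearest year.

70/5 ≈ 14.00, so it doubles roughly every 14 years.

14 years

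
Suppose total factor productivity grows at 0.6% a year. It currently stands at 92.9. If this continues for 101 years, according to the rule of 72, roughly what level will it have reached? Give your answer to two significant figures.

It doubles every 72/0.6 ≈ 120.00 years, so 101 years is 0.84 doublings.
2^0.84 ≈ 1.79; 92.9 × 1.79 ≈ 170.

170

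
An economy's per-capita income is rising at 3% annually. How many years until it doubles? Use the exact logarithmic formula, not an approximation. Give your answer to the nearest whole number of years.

t = ln(2) / ln(1 + 0.03) = 0.6931 / 0.029559 ≈ 23.45.
≈ 23 years.

23 years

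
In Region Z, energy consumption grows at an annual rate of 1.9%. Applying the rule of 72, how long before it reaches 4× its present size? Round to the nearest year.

76 years

One doubling takes 72/1.9 = 37.89 years.
Getting to 4× needs 2 doublings: 2 × 37.89 ≈ 76 years.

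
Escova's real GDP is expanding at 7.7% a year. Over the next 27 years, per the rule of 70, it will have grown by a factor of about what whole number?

about 8 times

At 7.7% one doubling takes ≈ 9.09 years; 27 years is 3 of them, so ×8.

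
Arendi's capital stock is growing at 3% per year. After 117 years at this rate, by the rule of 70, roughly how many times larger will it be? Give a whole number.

about 32 times

At 3% one doubling takes ≈ 23.33 years; 117 years is 5 of them, so ×32.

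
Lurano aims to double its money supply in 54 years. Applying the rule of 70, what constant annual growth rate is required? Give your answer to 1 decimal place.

1.3%

70 / 54 ≈ 1.30, so about 1.3% a year.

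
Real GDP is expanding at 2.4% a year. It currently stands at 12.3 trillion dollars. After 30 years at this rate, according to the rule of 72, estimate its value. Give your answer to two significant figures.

It doubles every 72/2.4 ≈ 30.00 years, so 30 years is 1.00 doublings.
2^1.00 ≈ 2.00; 12.3 × 2.00 ≈ 25 trillion dollars.

25 trillion dollars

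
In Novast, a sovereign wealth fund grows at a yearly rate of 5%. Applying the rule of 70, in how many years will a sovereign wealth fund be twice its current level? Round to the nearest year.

approximately 14 years

At 5%, doubling takes about 70/5 = 14.00 years.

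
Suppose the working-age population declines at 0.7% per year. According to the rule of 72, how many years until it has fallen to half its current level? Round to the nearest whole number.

Falling at 0.7%, it halves about every 72/0.7 = 102.86 years.

about 103 years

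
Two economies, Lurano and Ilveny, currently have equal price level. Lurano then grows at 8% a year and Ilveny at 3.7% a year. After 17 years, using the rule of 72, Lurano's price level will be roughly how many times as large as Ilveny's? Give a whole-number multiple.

roughly 2 times

Rate gap = 8% − 3.7% = 4.3 points.
The ratio doubles every 72/4.3 ≈ 16.74 years.
17/16.74 ≈ 1.02 doublings → ratio ≈ 2^1.02 ≈ 2.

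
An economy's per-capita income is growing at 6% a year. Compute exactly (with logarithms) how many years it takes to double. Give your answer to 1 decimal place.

11.9 years

t = ln(2) / ln(1 + 0.06) = 0.6931 / 0.058269 ≈ 11.89.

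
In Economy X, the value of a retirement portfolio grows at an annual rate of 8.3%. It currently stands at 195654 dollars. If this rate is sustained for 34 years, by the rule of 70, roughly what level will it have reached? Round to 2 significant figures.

3200000 dollars

It doubles every 70/8.3 ≈ 8.43 years, so 34 years is 4.03 doublings.
2^4.03 ≈ 16.34; 195654 × 16.34 ≈ 3200000 dollars.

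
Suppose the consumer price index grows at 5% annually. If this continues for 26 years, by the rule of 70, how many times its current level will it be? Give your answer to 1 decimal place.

3.6 times

Doubling time ≈ 70/5 = 14.00 years.
26 years / 14.00 ≈ 1.86 doublings → factor 2^1.86 ≈ 3.6.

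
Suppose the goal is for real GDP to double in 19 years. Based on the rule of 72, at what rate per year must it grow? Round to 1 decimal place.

72 / 19 ≈ 3.79, so about 3.8% per year.

3.8% per year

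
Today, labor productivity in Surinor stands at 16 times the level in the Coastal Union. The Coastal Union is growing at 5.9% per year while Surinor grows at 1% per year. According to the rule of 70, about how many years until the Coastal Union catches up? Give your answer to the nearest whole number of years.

The growth-rate gap is 5.9% − 1% = 4.9 percentage points.
So the ratio between them halves every 70/4.9 ≈ 14.29 years.
A 16 times gap closes after 4 halvings: 4 × 14.29 ≈ 57 years.

57 years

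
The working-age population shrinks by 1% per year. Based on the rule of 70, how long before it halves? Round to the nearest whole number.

about 70 years

Halving time ≈ 70 / 1 = 70.00 → 70 years.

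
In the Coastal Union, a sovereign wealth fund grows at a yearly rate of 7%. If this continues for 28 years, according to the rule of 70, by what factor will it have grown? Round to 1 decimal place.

Doubles every ≈ 10.00 years (70/7).
28 years is 2.80 doublings; 2^2.80 ≈ 7.0×.

≈ 7.0 times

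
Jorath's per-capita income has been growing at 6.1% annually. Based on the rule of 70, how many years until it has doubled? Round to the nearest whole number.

approximately 11 years

70/6.1 ≈ 11.48, so it doubles roughly every 11 years.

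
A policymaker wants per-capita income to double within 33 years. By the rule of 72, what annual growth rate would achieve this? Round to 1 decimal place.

72 / 33 ≈ 2.18, so about 2.2% a year.

roughly 2.2% a year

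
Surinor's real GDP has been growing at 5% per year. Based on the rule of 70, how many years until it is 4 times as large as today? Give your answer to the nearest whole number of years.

approximately 28 years

At 5% it doubles every 70/5 ≈ 14.00 years.
4 = 2^2, so 2 doublings → 28 years.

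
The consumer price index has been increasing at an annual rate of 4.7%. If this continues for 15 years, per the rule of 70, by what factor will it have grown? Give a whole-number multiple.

approximately 2 times

70/4.7 ≈ 14.89 years per doubling.
15 years fits 1 doubling: 2^1 = 2.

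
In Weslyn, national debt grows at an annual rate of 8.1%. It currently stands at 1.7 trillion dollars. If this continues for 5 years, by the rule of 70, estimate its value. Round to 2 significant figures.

It doubles every 70/8.1 ≈ 8.64 years, so 5 years is 0.58 doublings.
2^0.58 ≈ 1.49; 1.7 × 1.49 ≈ 2.5 trillion dollars.

approximately 2.5 trillion dollars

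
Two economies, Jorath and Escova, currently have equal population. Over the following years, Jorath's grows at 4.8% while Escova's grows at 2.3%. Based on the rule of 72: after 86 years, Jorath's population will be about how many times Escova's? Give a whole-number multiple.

Jorath pulls ahead at 2.5 pp per year, so the ratio doubles every 72/2.5 ≈ 28.80 years.
In 86 years that's 2.99 doublings: 2^2.99 ≈ 8.

approximately 8 times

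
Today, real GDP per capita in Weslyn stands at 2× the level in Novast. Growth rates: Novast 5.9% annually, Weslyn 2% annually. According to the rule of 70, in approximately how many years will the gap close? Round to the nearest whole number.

18 years

The growth-rate gap is 5.9% − 2% = 3.9 percentage points.
So the ratio between them halves every 70/3.9 ≈ 17.95 years.
A 2× gap closes after 1 halving: 1 × 17.95 ≈ 18 years.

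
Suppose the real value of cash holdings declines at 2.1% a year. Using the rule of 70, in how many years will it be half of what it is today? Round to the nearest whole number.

≈ 33 years

The rule works in reverse for decay: 70/2.1 ≈ 33.33 years to halve.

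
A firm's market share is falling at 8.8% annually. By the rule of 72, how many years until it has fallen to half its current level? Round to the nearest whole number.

≈ 8 years

Halving time ≈ 72 / 8.8 = 8.18 → 8 years.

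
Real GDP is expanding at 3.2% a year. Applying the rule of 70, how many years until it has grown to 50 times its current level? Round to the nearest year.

around 123 years

At 3.2% it doubles every 70/3.2 ≈ 21.88 years.
50× is log₂ 50 ≈ 5.64 doublings, so ≈ 5.64 × 21.88 = 123 years.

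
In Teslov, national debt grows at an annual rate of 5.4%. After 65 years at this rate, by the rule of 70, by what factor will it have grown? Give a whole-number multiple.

Doubling time ≈ 70/5.4 = 12.96 years.
65/12.96 ≈ 5 doublings, so about 2^5 = 32×.

around 32 times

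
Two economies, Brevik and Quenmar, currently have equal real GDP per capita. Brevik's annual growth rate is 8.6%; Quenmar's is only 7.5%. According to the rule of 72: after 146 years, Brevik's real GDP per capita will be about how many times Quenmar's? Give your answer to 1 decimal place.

Brevik pulls ahead at 1.1 pp per year, so the ratio doubles every 72/1.1 ≈ 65.45 years.
In 146 years that's 2.23 doublings: 2^2.23 ≈ 4.7.

≈ 4.7 times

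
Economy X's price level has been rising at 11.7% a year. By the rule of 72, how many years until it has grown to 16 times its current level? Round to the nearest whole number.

One doubling takes 72/11.7 = 6.15 years.
Getting to 16× needs 4 doublings: 4 × 6.15 ≈ 25 years.

around 25 years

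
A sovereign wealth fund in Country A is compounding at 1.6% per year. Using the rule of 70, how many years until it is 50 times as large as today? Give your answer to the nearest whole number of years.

≈ 247 years

One doubling takes 70/1.6 = 43.75 years.
Reaching 50× takes log₂(50) ≈ 5.64 doublings.
5.64 × 43.75 ≈ 247 years.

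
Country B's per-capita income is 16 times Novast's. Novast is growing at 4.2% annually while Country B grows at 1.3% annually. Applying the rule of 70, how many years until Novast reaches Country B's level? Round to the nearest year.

approximately 97 years

What matters is the difference: 2.9 pp.
Rule of 70 on the gap: the ratio halves every 70/2.9 ≈ 24.14 years.
A 16 times gap closes after 4 halvings: 4 × 24.14 ≈ 97 years.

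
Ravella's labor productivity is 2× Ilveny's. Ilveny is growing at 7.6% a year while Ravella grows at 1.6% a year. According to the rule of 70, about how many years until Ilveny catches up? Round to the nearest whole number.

What matters is the difference: 6 pp.
Rule of 70 on the gap: the ratio halves every 70/6 ≈ 11.67 years.
A 2× gap closes after 1 halving: 1 × 11.67 ≈ 12 years.

12 years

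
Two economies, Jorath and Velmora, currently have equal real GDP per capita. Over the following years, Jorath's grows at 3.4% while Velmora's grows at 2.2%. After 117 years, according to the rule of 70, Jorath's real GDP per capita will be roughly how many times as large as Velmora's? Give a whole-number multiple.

roughly 4 times

Jorath pulls ahead at 1.2 pp per year, so the ratio doubles every 70/1.2 ≈ 58.33 years.
In 117 years that's 2.01 doublings: 2^2.01 ≈ 4.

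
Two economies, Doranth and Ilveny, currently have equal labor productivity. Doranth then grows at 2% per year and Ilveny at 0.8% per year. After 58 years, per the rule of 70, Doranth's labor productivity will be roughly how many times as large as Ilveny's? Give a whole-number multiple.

Doranth pulls ahead at 1.2 pp per year, so the ratio doubles every 70/1.2 ≈ 58.33 years.
In 58 years that's 0.99 doublings: 2^0.99 ≈ 2.

≈ 2 times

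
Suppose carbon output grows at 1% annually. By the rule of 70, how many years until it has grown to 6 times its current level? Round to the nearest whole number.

about 181 years

Doubling time ≈ 70/1 = 70.00 years.
Reaching 6× takes log₂(6) ≈ 2.58 doublings.
2.58 × 70.00 ≈ 181 years.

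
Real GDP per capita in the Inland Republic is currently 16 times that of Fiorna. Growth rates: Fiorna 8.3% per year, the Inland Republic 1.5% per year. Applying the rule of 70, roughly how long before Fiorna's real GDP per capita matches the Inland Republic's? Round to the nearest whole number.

Fiorna gains on the Inland Republic at 8.3% − 1.5% = 6.8 points a year.
At that relative rate the gap halves every 70/6.8 ≈ 10.29 years.
A 16 times gap closes after 4 halvings: 4 × 10.29 ≈ 41 years.

approximately 41 years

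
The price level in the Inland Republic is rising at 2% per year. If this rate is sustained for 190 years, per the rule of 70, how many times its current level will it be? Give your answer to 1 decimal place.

Doubling time ≈ 70/2 = 35.00 years.
190 years / 35.00 ≈ 5.43 doublings → factor 2^5.43 ≈ 43.1.

43.1 times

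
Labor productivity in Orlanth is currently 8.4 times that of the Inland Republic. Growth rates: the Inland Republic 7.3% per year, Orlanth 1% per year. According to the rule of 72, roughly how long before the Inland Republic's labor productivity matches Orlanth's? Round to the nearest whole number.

35 years

The growth-rate gap is 7.3% − 1% = 6.3 percentage points.
So the ratio between them halves every 72/6.3 ≈ 11.43 years.
An 8.4 times gap takes log₂(8.4) ≈ 3.07 halvings to close: 3.07 × 11.43 ≈ 35 years.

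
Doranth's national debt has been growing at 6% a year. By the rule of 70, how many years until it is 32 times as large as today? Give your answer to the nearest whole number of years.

At 6% it doubles every 70/6 ≈ 11.67 years.
32 = 2^5, so 5 doublings → 58 years.

about 58 years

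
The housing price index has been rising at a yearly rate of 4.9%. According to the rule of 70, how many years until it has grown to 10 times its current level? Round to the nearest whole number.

approximately 47 years

One doubling takes 70/4.9 = 14.29 years.
Reaching 10× takes log₂(10) ≈ 3.32 doublings.
3.32 × 14.29 ≈ 47 years.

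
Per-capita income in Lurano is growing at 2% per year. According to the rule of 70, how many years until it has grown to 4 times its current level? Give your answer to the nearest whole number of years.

At 2% it doubles every 70/2 ≈ 35.00 years.
4× is 2 doublings, so 2 × 35.00 ≈ 70 years.

about 70 years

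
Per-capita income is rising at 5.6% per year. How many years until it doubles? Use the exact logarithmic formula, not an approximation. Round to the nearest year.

t = ln(2) / ln(1 + 0.056) = 0.6931 / 0.054488 ≈ 12.72.
≈ 13 years.

13 years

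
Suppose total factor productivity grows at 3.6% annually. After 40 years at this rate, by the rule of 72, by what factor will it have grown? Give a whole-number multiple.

72/3.6 ≈ 20.00 years per doubling.
40 years fits 2 doublings: 2^2 = 4.

approximately 4 times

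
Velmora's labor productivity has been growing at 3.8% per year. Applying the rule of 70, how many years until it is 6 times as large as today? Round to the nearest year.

48 years

Doubling time ≈ 70/3.8 = 18.42 years.
Reaching 6× takes log₂(6) ≈ 2.58 doublings.
2.58 × 18.42 ≈ 48 years.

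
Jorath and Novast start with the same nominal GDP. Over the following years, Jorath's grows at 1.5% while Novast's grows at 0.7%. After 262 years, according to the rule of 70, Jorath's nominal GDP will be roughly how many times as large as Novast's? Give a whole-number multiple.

Only the 0.8-point difference matters.
70/0.8 ≈ 87.50 years per doubling of the ratio; 262 years gives 2.99 doublings, so ≈ 8×.

roughly 8 times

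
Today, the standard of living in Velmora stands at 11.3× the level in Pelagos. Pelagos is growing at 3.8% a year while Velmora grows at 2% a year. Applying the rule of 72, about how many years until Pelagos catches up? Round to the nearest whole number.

around 140 years

The growth-rate gap is 3.8% − 2% = 1.8 percentage points.
So the ratio between them halves every 72/1.8 ≈ 40.00 years.
An 11.3× gap takes log₂(11.3) ≈ 3.50 halvings to close: 3.50 × 40.00 ≈ 140 years.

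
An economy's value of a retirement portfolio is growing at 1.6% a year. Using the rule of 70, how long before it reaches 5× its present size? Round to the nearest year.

102 years

At 1.6% it doubles every 70/1.6 ≈ 43.75 years.
Reaching 5× takes log₂(5) ≈ 2.32 doublings.
2.32 × 43.75 ≈ 102 years.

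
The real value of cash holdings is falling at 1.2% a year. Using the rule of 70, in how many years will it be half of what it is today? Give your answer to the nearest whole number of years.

Falling at 1.2%, it halves about every 70/1.2 = 58.33 years.

approximately 58 years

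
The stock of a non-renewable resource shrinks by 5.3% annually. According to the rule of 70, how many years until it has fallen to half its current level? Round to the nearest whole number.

about 13 years

Halving time ≈ 70 / 5.3 = 13.21 → 13 years.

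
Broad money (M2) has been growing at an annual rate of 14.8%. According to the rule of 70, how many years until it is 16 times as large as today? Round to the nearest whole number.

Doubling time ≈ 70/14.8 = 4.73 years.
16 = 2^4, so 4 doublings → 19 years.

19 years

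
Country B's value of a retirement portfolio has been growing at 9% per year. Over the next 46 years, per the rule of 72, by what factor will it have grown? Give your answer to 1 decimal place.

Doubles every ≈ 8.00 years (72/9).
46 years is 5.75 doublings; 2^5.75 ≈ 53.8×.

≈ 53.8 times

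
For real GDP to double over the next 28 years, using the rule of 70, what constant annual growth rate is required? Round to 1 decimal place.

70 / 28 ≈ 2.50, so about 2.5% a year.

≈ 2.5%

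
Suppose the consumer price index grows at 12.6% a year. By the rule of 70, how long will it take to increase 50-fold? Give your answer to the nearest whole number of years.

about 31 years

One doubling takes 70/12.6 = 5.56 years.
Reaching 50× takes log₂(50) ≈ 5.64 doublings.
5.64 × 5.56 ≈ 31 years.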